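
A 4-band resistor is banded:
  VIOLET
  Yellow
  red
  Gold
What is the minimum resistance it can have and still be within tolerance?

7030 Ω

Violet → 7 (first significant figure)
Yellow → 4 (second significant figure)
Red → ×10^2 multiplier
Gold → ±5% tolerance
74 × 100 = 7400 Ω
Minimum = 7400 × (1 − 5/100) = 7030 Ω.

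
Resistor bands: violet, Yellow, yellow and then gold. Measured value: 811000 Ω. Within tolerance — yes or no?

no

Violet → 7 (first significant figure)
Yellow → 4 (second significant figure)
Yellow → ×10^4 multiplier
Gold → ±5% tolerance
74 × 10000 = 740000 Ω
Allowed range: 703000 Ω to 777000 Ω.
811000 Ω lies outside that range.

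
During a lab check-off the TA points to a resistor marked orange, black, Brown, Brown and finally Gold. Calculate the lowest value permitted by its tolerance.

Orange → 3 (first significant figure)
Black → 0 (second significant figure)
Brown → 1 (third significant figure)
Brown → ×10 multiplier
Gold → ±5% tolerance
301 × 10 = 3010 Ω
Lowest = 3010 × (1 − 5/100) = 2859.5 Ω.

2859.5 Ω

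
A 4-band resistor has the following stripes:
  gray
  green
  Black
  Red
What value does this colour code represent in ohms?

Grey → 8 (first significant figure)
Green → 5 (second significant figure)
Black → ×1 multiplier
85 × 1 = 85 Ω

85 Ω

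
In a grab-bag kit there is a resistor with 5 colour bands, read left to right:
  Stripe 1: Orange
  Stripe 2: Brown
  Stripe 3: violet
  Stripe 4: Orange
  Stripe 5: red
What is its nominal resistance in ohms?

Orange → 3 (first significant figure)
Brown → 1 (second significant figure)
Violet → 7 (third significant figure)
Orange → ×10^3 multiplier
317 × 1000 = 317000 Ω

317000 Ω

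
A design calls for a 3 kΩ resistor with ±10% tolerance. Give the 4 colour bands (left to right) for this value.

3000 Ω = 30 × 10^2.
3 → orange
0 → black
Multiplier 10^2 → red.
±10% tolerance → silver.

orange, black, red, silver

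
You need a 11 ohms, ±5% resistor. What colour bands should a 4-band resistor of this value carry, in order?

brown, brown, black, gold

11 Ω = 11 × 10^0.
1 → brown
1 → brown
Multiplier 10^0 → black.
±5% tolerance → gold.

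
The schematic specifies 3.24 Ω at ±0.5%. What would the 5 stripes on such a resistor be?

orange, red, yellow, silver, green

3.24 Ω = 324 × 10^-2.
3 → orange
2 → red
4 → yellow
Multiplier 10^-2 → silver.
±0.5% tolerance → green.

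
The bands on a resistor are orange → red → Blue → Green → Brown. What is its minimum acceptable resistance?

Orange → 3 (first significant figure)
Red → 2 (second significant figure)
Blue → 6 (third significant figure)
Green → ×10^5 multiplier
Brown → ±1% tolerance
326 × 100000 = 32600000 Ω
Minimum = 32600000 × (1 − 1/100) = 32274000 Ω.

32274000 Ω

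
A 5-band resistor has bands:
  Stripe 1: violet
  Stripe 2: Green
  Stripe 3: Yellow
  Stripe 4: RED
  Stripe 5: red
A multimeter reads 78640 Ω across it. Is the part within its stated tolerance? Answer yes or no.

no

Violet → 7 (first significant figure)
Green → 5 (second significant figure)
Yellow → 4 (third significant figure)
Red → ×10^2 multiplier
Red → ±2% tolerance
754 × 100 = 75400 Ω
Allowed range: 73892 Ω to 76908 Ω.
78640 Ω lies outside that range.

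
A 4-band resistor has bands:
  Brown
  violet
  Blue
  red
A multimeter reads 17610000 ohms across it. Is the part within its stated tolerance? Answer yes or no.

Brown → 1 (first significant figure)
Violet → 7 (second significant figure)
Blue → ×10^6 multiplier
Red → ±2% tolerance
17 × 1000000 = 17000000 Ω
Allowed range: 16660000 Ω to 17340000 Ω.
17610000 ohms lies outside that range.

no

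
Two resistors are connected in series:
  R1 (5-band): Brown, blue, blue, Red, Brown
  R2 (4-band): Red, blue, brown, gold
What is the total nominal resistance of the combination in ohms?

16860 Ω

R1: brown, blue, blue → 166; red ×10^2 → 16600 Ω.
R2: red, blue → 26; brown ×10 → 260 Ω.
Series: 16600 + 260 = 16860 Ω.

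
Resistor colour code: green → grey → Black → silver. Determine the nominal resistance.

Green → 5 (first significant figure)
Grey → 8 (second significant figure)
Black → ×1 multiplier
58 × 1 = 58 Ω

58 Ω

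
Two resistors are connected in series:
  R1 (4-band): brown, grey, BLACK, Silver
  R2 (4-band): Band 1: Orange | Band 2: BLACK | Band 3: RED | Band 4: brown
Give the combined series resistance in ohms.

3018 Ω

R1: brown, grey → 18; black ×1 → 18 Ω.
R2: orange, black → 30; red ×10^2 → 3000 Ω.
Series: 18 + 3000 = 3018 Ω.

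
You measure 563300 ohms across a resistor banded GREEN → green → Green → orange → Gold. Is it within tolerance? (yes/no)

yes

Green → 5 (first significant figure)
Green → 5 (second significant figure)
Green → 5 (third significant figure)
Orange → ×10^3 multiplier
Gold → ±5% tolerance
555 × 1000 = 555000 Ω
Allowed range: 527250 Ω to 582750 Ω.
563300 ohms lies inside that range.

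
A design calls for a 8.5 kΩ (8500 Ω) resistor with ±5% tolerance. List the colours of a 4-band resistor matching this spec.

grey, green, red, gold

8500 Ω = 85 × 10^2.
8 → grey
5 → green
Multiplier 10^2 → red.
±5% tolerance → gold.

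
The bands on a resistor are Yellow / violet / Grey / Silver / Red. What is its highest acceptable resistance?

4.8756 Ω

Yellow → 4 (first significant figure)
Violet → 7 (second significant figure)
Grey → 8 (third significant figure)
Silver → ×0.01 multiplier
Red → ±2% tolerance
478 × 0.01 = 4.78 Ω
Highest = 4.78 × (1 + 2/100) = 4.8756 Ω.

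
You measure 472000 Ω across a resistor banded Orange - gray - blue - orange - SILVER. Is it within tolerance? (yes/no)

Orange → 3 (first significant figure)
Grey → 8 (second significant figure)
Blue → 6 (third significant figure)
Orange → ×10^3 multiplier
Silver → ±10% tolerance
386 × 1000 = 386000 Ω
Allowed range: 347400 Ω to 424600 Ω.
472000 Ω lies outside that range.

no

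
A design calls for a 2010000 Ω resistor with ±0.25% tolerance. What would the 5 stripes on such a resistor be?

red, black, brown, yellow, blue

2010000 Ω = 201 × 10^4.
2 → red
0 → black
1 → brown
Multiplier 10^4 → yellow.
±0.25% tolerance → blue.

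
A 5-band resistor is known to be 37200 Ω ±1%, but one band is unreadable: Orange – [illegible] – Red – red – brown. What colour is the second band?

violet

37200 Ω = 372 × 10^2.
The second band gives digit 7 of the significand, and 7 is violet.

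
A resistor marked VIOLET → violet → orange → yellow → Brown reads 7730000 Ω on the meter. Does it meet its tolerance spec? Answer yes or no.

yes

Violet → 7 (first significant figure)
Violet → 7 (second significant figure)
Orange → 3 (third significant figure)
Yellow → ×10^4 multiplier
Brown → ±1% tolerance
773 × 10000 = 7730000 Ω
Allowed range: 7652700 Ω to 7807300 Ω.
7730000 Ω lies inside that range.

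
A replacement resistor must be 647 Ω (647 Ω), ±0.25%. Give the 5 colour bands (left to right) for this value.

647 Ω = 647 × 10^0.
6 → blue
4 → yellow
7 → violet
Multiplier 10^0 → black.
±0.25% tolerance → blue.

blue, yellow, violet, black, blue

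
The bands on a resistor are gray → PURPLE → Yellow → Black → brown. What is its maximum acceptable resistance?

Grey → 8 (first significant figure)
Violet → 7 (second significant figure)
Yellow → 4 (third significant figure)
Black → ×1 multiplier
Brown → ±1% tolerance
874 × 1 = 874 Ω
Maximum = 874 × (1 + 1/100) = 882.74 Ω.

882.74 Ω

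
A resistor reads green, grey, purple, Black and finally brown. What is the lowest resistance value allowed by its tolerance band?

581.13 Ω

Green → 5 (first significant figure)
Grey → 8 (second significant figure)
Violet → 7 (third significant figure)
Black → ×1 multiplier
Brown → ±1% tolerance
587 × 1 = 587 Ω
Lowest = 587 × (1 − 1/100) = 581.13 Ω.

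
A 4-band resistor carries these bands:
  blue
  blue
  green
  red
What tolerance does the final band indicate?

±2%

The last band, red, is the tolerance band.
Red corresponds to ±2%.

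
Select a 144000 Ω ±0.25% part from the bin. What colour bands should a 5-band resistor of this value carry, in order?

144000 Ω = 144 × 10^3.
1 → brown
4 → yellow
4 → yellow
Multiplier 10^3 → orange.
±0.25% tolerance → blue.

brown, yellow, yellow, orange, blue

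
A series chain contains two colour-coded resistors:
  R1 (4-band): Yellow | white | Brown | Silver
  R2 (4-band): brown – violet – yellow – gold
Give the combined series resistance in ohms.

170490 Ω

R1: yellow, white → 49; brown ×10 → 490 Ω.
R2: brown, violet → 17; yellow ×10^4 → 170000 Ω.
Series: 490 + 170000 = 170490 Ω.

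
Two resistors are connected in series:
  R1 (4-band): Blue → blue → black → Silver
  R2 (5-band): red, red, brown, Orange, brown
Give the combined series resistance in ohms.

R1: blue, blue → 66; black ×1 → 66 Ω.
R2: red, red, brown → 221; orange ×10^3 → 221000 Ω.
Series: 66 + 221000 = 221066 Ω.

221066 Ω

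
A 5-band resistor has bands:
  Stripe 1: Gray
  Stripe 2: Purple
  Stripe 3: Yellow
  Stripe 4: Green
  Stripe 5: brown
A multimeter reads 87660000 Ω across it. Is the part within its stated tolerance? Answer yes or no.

yes

Grey → 8 (first significant figure)
Violet → 7 (second significant figure)
Yellow → 4 (third significant figure)
Green → ×10^5 multiplier
Brown → ±1% tolerance
874 × 100000 = 87400000 Ω
Allowed range: 86526000 Ω to 88274000 Ω.
87660000 Ω lies inside that range.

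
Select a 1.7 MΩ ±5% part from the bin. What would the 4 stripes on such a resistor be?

1700000 Ω = 17 × 10^5.
1 → brown
7 → violet
Multiplier 10^5 → green.
±5% tolerance → gold.

brown, violet, green, gold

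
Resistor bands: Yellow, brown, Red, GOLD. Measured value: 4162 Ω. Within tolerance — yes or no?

yes

Yellow → 4 (first significant figure)
Brown → 1 (second significant figure)
Red → ×10^2 multiplier
Gold → ±5% tolerance
41 × 100 = 4100 Ω
Allowed range: 3895 Ω to 4305 Ω.
4162 Ω lies inside that range.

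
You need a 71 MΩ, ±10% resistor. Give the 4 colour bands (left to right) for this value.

violet, brown, blue, silver

71000000 Ω = 71 × 10^6.
7 → violet
1 → brown
Multiplier 10^6 → blue.
±10% tolerance → silver.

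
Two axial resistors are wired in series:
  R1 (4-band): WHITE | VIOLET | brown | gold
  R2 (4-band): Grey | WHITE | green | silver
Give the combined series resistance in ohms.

R1: white, violet → 97; brown ×10 → 970 Ω.
R2: grey, white → 89; green ×10^5 → 8900000 Ω.
Series: 970 + 8900000 = 8900970 Ω.

8900970 Ω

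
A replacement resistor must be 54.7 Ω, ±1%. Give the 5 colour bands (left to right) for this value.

54.7 Ω = 547 × 10^-1.
5 → green
4 → yellow
7 → violet
Multiplier 10^-1 → gold.
±1% tolerance → brown.

green, yellow, violet, gold, brown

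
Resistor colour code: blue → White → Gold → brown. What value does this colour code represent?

6.9 Ω

Blue → 6 (first significant figure)
White → 9 (second significant figure)
Gold → ×0.1 multiplier
69 × 0.1 = 6.9 Ω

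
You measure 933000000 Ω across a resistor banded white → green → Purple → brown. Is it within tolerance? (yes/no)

White → 9 (first significant figure)
Green → 5 (second significant figure)
Violet → ×10^7 multiplier
Brown → ±1% tolerance
95 × 10000000 = 950000000 Ω
Allowed range: 940500000 Ω to 959500000 Ω.
933000000 Ω lies outside that range.

no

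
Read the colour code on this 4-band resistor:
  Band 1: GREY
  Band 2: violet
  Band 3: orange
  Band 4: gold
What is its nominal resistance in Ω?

Grey → 8 (first significant figure)
Violet → 7 (second significant figure)
Orange → ×10^3 multiplier
87 × 1000 = 87000 Ω

87000 Ω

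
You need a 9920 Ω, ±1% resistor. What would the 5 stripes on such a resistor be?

white, white, red, brown, brown

9920 Ω = 992 × 10^1.
9 → white
9 → white
2 → red
Multiplier 10^1 → brown.
±1% tolerance → brown.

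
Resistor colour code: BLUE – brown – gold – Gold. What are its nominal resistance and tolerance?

Blue → 6 (first significant figure)
Brown → 1 (second significant figure)
Gold → ×0.1 multiplier
Gold → ±5% tolerance
61 × 0.1 = 6.1 Ω

6.1 Ω ±5%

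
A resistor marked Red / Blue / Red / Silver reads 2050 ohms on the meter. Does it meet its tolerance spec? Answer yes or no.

Red → 2 (first significant figure)
Blue → 6 (second significant figure)
Red → ×10^2 multiplier
Silver → ±10% tolerance
26 × 100 = 2600 Ω
Allowed range: 2340 Ω to 2860 Ω.
2050 ohms lies outside that range.

no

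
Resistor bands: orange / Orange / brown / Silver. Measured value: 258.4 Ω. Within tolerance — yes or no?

Orange → 3 (first significant figure)
Orange → 3 (second significant figure)
Brown → ×10 multiplier
Silver → ±10% tolerance
33 × 10 = 330 Ω
Allowed range: 297 Ω to 363 Ω.
258.4 Ω lies outside that range.

no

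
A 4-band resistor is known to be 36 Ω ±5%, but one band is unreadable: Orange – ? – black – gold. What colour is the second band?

blue

36 Ω = 36 × 10^0.
The second band gives digit 6 of the significand, and 6 is blue.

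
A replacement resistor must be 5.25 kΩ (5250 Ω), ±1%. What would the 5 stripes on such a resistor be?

5250 Ω = 525 × 10^1.
5 → green
2 → red
5 → green
Multiplier 10^1 → brown.
±1% tolerance → brown.

green, red, green, brown, brown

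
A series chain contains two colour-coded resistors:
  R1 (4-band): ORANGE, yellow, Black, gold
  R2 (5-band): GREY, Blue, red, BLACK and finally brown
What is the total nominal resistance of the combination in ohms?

896 Ω

R1: orange, yellow → 34; black ×1 → 34 Ω.
R2: grey, blue, red → 862; black ×1 → 862 Ω.
Series: 34 + 862 = 896 Ω.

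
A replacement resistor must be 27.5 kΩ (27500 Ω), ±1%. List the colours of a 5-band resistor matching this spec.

27500 Ω = 275 × 10^2.
2 → red
7 → violet
5 → green
Multiplier 10^2 → red.
±1% tolerance → brown.

red, violet, green, red, brown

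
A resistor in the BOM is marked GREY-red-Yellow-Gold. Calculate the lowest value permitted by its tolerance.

779000 Ω

Grey → 8 (first significant figure)
Red → 2 (second significant figure)
Yellow → ×10^4 multiplier
Gold → ±5% tolerance
82 × 10000 = 820000 Ω
Lowest = 820000 × (1 − 5/100) = 779000 Ω.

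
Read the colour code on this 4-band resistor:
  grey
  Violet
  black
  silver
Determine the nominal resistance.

Grey → 8 (first significant figure)
Violet → 7 (second significant figure)
Black → ×1 multiplier
87 × 1 = 87 Ω

87 Ω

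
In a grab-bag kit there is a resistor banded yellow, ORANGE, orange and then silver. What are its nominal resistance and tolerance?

Yellow → 4 (first significant figure)
Orange → 3 (second significant figure)
Orange → ×10^3 multiplier
Silver → ±10% tolerance
43 × 1000 = 43000 Ω

43000 Ω ±10%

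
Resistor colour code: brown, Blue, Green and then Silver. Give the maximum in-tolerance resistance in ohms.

1760000 Ω

Brown → 1 (first significant figure)
Blue → 6 (second significant figure)
Green → ×10^5 multiplier
Silver → ±10% tolerance
16 × 100000 = 1600000 Ω
Maximum = 1600000 × (1 + 10/100) = 1760000 Ω.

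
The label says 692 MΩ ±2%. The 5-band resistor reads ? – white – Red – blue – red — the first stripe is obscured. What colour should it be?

692000000 Ω = 692 × 10^6.
The first band gives digit 6 of the significand, and 6 is blue.

blue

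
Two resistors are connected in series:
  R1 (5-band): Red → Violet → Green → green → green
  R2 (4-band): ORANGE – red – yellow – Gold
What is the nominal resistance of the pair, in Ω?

R1: red, violet, green → 275; green ×10^5 → 27500000 Ω.
R2: orange, red → 32; yellow ×10^4 → 320000 Ω.
Series: 27500000 + 320000 = 27820000 Ω.

27820000 Ω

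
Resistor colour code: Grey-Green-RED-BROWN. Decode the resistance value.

8500 Ω

Grey → 8 (first significant figure)
Green → 5 (second significant figure)
Red → ×10^2 multiplier
85 × 100 = 8500 Ω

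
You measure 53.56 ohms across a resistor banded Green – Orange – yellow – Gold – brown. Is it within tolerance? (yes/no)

Green → 5 (first significant figure)
Orange → 3 (second significant figure)
Yellow → 4 (third significant figure)
Gold → ×0.1 multiplier
Brown → ±1% tolerance
534 × 0.1 = 53.4 Ω
Allowed range: 52.866 Ω to 53.934 Ω.
53.56 ohms lies inside that range.

yes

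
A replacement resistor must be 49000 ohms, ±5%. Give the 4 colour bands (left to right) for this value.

49000 Ω = 49 × 10^3.
4 → yellow
9 → white
Multiplier 10^3 → orange.
±5% tolerance → gold.

yellow, white, orange, gold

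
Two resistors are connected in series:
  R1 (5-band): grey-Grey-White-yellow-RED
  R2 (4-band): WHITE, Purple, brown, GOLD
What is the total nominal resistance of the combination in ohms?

R1: grey, grey, white → 889; yellow ×10^4 → 8890000 Ω.
R2: white, violet → 97; brown ×10 → 970 Ω.
Series: 8890000 + 970 = 8890970 Ω.

8890970 Ω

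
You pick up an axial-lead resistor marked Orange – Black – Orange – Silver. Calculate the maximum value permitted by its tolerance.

33000 Ω

Orange → 3 (first significant figure)
Black → 0 (second significant figure)
Orange → ×10^3 multiplier
Silver → ±10% tolerance
30 × 1000 = 30000 Ω
Maximum = 30000 × (1 + 10/100) = 33000 Ω.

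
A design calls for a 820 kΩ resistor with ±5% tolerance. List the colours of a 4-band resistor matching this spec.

grey, red, yellow, gold

820000 Ω = 82 × 10^4.
8 → grey
2 → red
Multiplier 10^4 → yellow.
±5% tolerance → gold.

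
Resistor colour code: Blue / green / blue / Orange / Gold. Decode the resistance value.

656000 Ω

Blue → 6 (first significant figure)
Green → 5 (second significant figure)
Blue → 6 (third significant figure)
Orange → ×10^3 multiplier
656 × 1000 = 656000 Ω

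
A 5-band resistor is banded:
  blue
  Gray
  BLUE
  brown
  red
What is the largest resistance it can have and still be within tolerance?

6997.2 Ω

Blue → 6 (first significant figure)
Grey → 8 (second significant figure)
Blue → 6 (third significant figure)
Brown → ×10 multiplier
Red → ±2% tolerance
686 × 10 = 6860 Ω
Largest = 6860 × (1 + 2/100) = 6997.2 Ω.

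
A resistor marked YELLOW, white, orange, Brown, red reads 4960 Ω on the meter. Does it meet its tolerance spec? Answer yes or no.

yes

Yellow → 4 (first significant figure)
White → 9 (second significant figure)
Orange → 3 (third significant figure)
Brown → ×10 multiplier
Red → ±2% tolerance
493 × 10 = 4930 Ω
Allowed range: 4831.4 Ω to 5028.6 Ω.
4960 Ω lies inside that range.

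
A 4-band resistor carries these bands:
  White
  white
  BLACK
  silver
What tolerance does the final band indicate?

The last band, silver, is the tolerance band.
Silver corresponds to ±10%.

±10%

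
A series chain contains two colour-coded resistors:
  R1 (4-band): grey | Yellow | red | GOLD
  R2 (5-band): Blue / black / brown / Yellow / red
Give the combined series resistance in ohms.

6018400 Ω

R1: grey, yellow → 84; red ×10^2 → 8400 Ω.
R2: blue, black, brown → 601; yellow ×10^4 → 6010000 Ω.
Series: 8400 + 6010000 = 6018400 Ω.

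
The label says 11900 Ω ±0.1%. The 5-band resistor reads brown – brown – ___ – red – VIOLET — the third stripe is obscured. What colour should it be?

11900 Ω = 119 × 10^2.
The third band gives digit 9 of the significand, and 9 is white.

white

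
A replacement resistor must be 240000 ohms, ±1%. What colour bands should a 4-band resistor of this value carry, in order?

red, yellow, yellow, brown

240000 Ω = 24 × 10^4.
2 → red
4 → yellow
Multiplier 10^4 → yellow.
±1% tolerance → brown.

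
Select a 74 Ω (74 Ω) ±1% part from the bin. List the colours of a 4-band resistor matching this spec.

violet, yellow, black, brown

74 Ω = 74 × 10^0.
7 → violet
4 → yellow
Multiplier 10^0 → black.
±1% tolerance → brown.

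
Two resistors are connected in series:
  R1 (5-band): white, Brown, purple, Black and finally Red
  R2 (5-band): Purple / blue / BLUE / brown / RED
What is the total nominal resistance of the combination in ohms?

8577 Ω

R1: white, brown, violet → 917; black ×1 → 917 Ω.
R2: violet, blue, blue → 766; brown ×10 → 7660 Ω.
Series: 917 + 7660 = 8577 Ω.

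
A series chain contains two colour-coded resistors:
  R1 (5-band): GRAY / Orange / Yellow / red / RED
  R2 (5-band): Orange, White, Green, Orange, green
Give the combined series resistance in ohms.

478400 Ω

R1: grey, orange, yellow → 834; red ×10^2 → 83400 Ω.
R2: orange, white, green → 395; orange ×10^3 → 395000 Ω.
Series: 83400 + 395000 = 478400 Ω.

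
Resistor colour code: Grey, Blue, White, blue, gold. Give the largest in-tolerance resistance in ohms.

Grey → 8 (first significant figure)
Blue → 6 (second significant figure)
White → 9 (third significant figure)
Blue → ×10^6 multiplier
Gold → ±5% tolerance
869 × 1000000 = 869000000 Ω
Largest = 869000000 × (1 + 5/100) = 912450000 Ω.

912450000 Ω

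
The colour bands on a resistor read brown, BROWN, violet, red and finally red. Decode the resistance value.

Brown → 1 (first significant figure)
Brown → 1 (second significant figure)
Violet → 7 (third significant figure)
Red → ×10^2 multiplier
117 × 100 = 11700 Ω

11700 Ω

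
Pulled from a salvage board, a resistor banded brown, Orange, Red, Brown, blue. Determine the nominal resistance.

1320 Ω

Brown → 1 (first significant figure)
Orange → 3 (second significant figure)
Red → 2 (third significant figure)
Brown → ×10 multiplier
132 × 10 = 1320 Ω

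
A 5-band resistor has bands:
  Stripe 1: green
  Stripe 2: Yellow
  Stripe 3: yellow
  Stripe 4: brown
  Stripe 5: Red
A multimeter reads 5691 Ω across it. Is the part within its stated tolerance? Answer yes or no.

no

Green → 5 (first significant figure)
Yellow → 4 (second significant figure)
Yellow → 4 (third significant figure)
Brown → ×10 multiplier
Red → ±2% tolerance
544 × 10 = 5440 Ω
Allowed range: 5331.2 Ω to 5548.8 Ω.
5691 Ω lies outside that range.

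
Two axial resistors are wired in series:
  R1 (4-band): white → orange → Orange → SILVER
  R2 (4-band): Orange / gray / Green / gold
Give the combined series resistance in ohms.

R1: white, orange → 93; orange ×10^3 → 93000 Ω.
R2: orange, grey → 38; green ×10^5 → 3800000 Ω.
Series: 93000 + 3800000 = 3893000 Ω.

3893000 Ω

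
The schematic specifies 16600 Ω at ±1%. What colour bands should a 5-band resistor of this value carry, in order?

16600 Ω = 166 × 10^2.
1 → brown
6 → blue
6 → blue
Multiplier 10^2 → red.
±1% tolerance → brown.

brown, blue, blue, red, brown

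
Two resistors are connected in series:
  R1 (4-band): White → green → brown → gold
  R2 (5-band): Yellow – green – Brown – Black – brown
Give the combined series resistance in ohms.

R1: white, green → 95; brown ×10 → 950 Ω.
R2: yellow, green, brown → 451; black ×1 → 451 Ω.
Series: 950 + 451 = 1401 Ω.

1401 Ω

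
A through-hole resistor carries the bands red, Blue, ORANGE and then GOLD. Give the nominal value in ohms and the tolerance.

Red → 2 (first significant figure)
Blue → 6 (second significant figure)
Orange → ×10^3 multiplier
Gold → ±5% tolerance
26 × 1000 = 26000 Ω

26000 Ω ±5%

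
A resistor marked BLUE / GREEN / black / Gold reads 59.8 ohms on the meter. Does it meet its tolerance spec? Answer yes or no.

no

Blue → 6 (first significant figure)
Green → 5 (second significant figure)
Black → ×1 multiplier
Gold → ±5% tolerance
65 × 1 = 65 Ω
Allowed range: 61.75 Ω to 68.25 Ω.
59.8 ohms lies outside that range.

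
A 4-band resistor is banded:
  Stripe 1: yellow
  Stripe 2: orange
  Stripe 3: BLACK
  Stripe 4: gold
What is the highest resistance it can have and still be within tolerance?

45.15 Ω

Yellow → 4 (first significant figure)
Orange → 3 (second significant figure)
Black → ×1 multiplier
Gold → ±5% tolerance
43 × 1 = 43 Ω
Highest = 43 × (1 + 5/100) = 45.15 Ω.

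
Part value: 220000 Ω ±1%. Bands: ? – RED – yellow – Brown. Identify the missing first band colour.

red

220000 Ω = 22 × 10^4.
The first band gives digit 2 of the significand, and 2 is red.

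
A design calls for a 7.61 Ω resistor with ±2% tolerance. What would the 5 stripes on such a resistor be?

violet, blue, brown, silver, red

7.61 Ω = 761 × 10^-2.
7 → violet
6 → blue
1 → brown
Multiplier 10^-2 → silver.
±2% tolerance → red.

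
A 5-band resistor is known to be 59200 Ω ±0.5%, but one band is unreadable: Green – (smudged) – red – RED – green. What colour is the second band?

59200 Ω = 592 × 10^2.
The second band gives digit 9 of the significand, and 9 is white.

white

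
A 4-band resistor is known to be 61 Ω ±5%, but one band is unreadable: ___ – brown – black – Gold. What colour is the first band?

61 Ω = 61 × 10^0.
The first band gives digit 6 of the significand, and 6 is blue.

blue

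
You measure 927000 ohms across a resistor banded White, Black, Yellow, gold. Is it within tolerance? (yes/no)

White → 9 (first significant figure)
Black → 0 (second significant figure)
Yellow → ×10^4 multiplier
Gold → ±5% tolerance
90 × 10000 = 900000 Ω
Allowed range: 855000 Ω to 945000 Ω.
927000 ohms lies inside that range.

yes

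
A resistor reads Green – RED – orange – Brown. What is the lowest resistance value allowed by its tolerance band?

Green → 5 (first significant figure)
Red → 2 (second significant figure)
Orange → ×10^3 multiplier
Brown → ±1% tolerance
52 × 1000 = 52000 Ω
Lowest = 52000 × (1 − 1/100) = 51480 Ω.

51480 Ω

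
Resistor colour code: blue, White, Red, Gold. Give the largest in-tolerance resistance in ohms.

Blue → 6 (first significant figure)
White → 9 (second significant figure)
Red → ×10^2 multiplier
Gold → ±5% tolerance
69 × 100 = 6900 Ω
Largest = 6900 × (1 + 5/100) = 7245 Ω.

7245 Ω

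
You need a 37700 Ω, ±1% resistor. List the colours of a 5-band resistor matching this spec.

orange, violet, violet, red, brown

37700 Ω = 377 × 10^2.
3 → orange
7 → violet
7 → violet
Multiplier 10^2 → red.
±1% tolerance → brown.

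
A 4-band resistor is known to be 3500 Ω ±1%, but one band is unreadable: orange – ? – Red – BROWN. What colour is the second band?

3500 Ω = 35 × 10^2.
The second band gives digit 5 of the significand, and 5 is green.

green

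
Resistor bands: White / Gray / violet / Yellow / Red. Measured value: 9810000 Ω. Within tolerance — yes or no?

White → 9 (first significant figure)
Grey → 8 (second significant figure)
Violet → 7 (third significant figure)
Yellow → ×10^4 multiplier
Red → ±2% tolerance
987 × 10000 = 9870000 Ω
Allowed range: 9672600 Ω to 10067400 Ω.
9810000 Ω lies inside that range.

yes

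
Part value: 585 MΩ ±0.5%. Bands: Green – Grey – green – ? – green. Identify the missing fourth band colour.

585000000 Ω = 585 × 10^6.
The fourth band is the multiplier, 10^6, which is blue.

blue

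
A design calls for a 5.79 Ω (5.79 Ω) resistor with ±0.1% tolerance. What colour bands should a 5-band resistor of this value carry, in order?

5.79 Ω = 579 × 10^-2.
5 → green
7 → violet
9 → white
Multiplier 10^-2 → silver.
±0.1% tolerance → violet.

green, violet, white, silver, violet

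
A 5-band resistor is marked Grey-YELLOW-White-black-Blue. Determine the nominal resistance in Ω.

Grey → 8 (first significant figure)
Yellow → 4 (second significant figure)
White → 9 (third significant figure)
Black → ×1 multiplier
849 × 1 = 849 Ω

849 Ω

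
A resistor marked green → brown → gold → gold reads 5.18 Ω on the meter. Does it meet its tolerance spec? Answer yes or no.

Green → 5 (first significant figure)
Brown → 1 (second significant figure)
Gold → ×0.1 multiplier
Gold → ±5% tolerance
51 × 0.1 = 5.1 Ω
Allowed range: 4.845 Ω to 5.355 Ω.
5.18 Ω lies inside that range.

yes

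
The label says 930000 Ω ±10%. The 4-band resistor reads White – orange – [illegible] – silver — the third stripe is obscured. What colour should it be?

930000 Ω = 93 × 10^4.
The third band is the multiplier, 10^4, which is yellow.

yellow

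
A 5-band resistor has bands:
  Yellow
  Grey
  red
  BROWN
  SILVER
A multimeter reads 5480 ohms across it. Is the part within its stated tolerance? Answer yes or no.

Yellow → 4 (first significant figure)
Grey → 8 (second significant figure)
Red → 2 (third significant figure)
Brown → ×10 multiplier
Silver → ±10% tolerance
482 × 10 = 4820 Ω
Allowed range: 4338 Ω to 5302 Ω.
5480 ohms lies outside that range.

no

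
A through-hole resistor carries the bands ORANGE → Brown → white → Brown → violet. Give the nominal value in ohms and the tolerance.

Orange → 3 (first significant figure)
Brown → 1 (second significant figure)
White → 9 (third significant figure)
Brown → ×10 multiplier
Violet → ±0.1% tolerance
319 × 10 = 3190 Ω

3190 Ω ±0.1%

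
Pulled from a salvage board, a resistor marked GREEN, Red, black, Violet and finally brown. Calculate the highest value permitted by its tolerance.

5252000000 Ω

Green → 5 (first significant figure)
Red → 2 (second significant figure)
Black → 0 (third significant figure)
Violet → ×10^7 multiplier
Brown → ±1% tolerance
520 × 10000000 = 5200000000 Ω
Highest = 5200000000 × (1 + 1/100) = 5252000000 Ω.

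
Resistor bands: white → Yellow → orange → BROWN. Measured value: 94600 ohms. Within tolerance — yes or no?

White → 9 (first significant figure)
Yellow → 4 (second significant figure)
Orange → ×10^3 multiplier
Brown → ±1% tolerance
94 × 1000 = 94000 Ω
Allowed range: 93060 Ω to 94940 Ω.
94600 ohms lies inside that range.

yes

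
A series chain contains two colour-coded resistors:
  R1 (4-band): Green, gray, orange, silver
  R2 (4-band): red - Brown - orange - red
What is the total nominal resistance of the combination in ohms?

R1: green, grey → 58; orange ×10^3 → 58000 Ω.
R2: red, brown → 21; orange ×10^3 → 21000 Ω.
Series: 58000 + 21000 = 79000 Ω.

79000 Ω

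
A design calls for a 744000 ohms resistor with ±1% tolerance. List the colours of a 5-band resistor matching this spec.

violet, yellow, yellow, orange, brown

744000 Ω = 744 × 10^3.
7 → violet
4 → yellow
4 → yellow
Multiplier 10^3 → orange.
±1% tolerance → brown.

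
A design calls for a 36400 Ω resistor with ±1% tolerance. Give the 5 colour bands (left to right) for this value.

orange, blue, yellow, red, brown

36400 Ω = 364 × 10^2.
3 → orange
6 → blue
4 → yellow
Multiplier 10^2 → red.
±1% tolerance → brown.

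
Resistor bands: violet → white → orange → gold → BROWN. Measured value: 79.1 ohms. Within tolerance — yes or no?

yes

Violet → 7 (first significant figure)
White → 9 (second significant figure)
Orange → 3 (third significant figure)
Gold → ×0.1 multiplier
Brown → ±1% tolerance
793 × 0.1 = 79.3 Ω
Allowed range: 78.507 Ω to 80.093 Ω.
79.1 ohms lies inside that range.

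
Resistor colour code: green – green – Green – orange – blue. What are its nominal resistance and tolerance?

555000 Ω ±0.25%

Green → 5 (first significant figure)
Green → 5 (second significant figure)
Green → 5 (third significant figure)
Orange → ×10^3 multiplier
Blue → ±0.25% tolerance
555 × 1000 = 555000 Ω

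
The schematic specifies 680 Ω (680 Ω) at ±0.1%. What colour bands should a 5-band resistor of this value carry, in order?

680 Ω = 680 × 10^0.
6 → blue
8 → grey
0 → black
Multiplier 10^0 → black.
±0.1% tolerance → violet.

blue, grey, black, black, violet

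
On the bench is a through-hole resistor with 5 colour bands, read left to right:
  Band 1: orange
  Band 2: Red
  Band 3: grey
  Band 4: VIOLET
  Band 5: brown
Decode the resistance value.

3280000000 Ω

Orange → 3 (first significant figure)
Red → 2 (second significant figure)
Grey → 8 (third significant figure)
Violet → ×10^7 multiplier
328 × 10000000 = 3280000000 Ω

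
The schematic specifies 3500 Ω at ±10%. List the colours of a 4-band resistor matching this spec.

3500 Ω = 35 × 10^2.
3 → orange
5 → green
Multiplier 10^2 → red.
±10% tolerance → silver.

orange, green, red, silver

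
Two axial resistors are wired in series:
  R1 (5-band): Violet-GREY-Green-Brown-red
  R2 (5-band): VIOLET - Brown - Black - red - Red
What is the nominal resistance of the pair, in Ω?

R1: violet, grey, green → 785; brown ×10 → 7850 Ω.
R2: violet, brown, black → 710; red ×10^2 → 71000 Ω.
Series: 7850 + 71000 = 78850 Ω.

78850 Ω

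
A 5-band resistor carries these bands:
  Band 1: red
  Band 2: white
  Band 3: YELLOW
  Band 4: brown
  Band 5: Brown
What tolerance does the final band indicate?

The last band, brown, is the tolerance band.
Brown corresponds to ±1%.

±1%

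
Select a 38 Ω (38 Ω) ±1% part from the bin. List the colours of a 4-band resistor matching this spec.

orange, grey, black, brown

38 Ω = 38 × 10^0.
3 → orange
8 → grey
Multiplier 10^0 → black.
±1% tolerance → brown.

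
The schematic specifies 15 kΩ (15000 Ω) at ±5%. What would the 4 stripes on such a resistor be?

15000 Ω = 15 × 10^3.
1 → brown
5 → green
Multiplier 10^3 → orange.
±5% tolerance → gold.

brown, green, orange, gold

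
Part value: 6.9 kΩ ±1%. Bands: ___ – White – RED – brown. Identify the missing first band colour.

blue

6900 Ω = 69 × 10^2.
The first band gives digit 6 of the significand, and 6 is blue.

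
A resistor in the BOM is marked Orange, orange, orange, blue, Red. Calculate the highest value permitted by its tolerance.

Orange → 3 (first significant figure)
Orange → 3 (second significant figure)
Orange → 3 (third significant figure)
Blue → ×10^6 multiplier
Red → ±2% tolerance
333 × 1000000 = 333000000 Ω
Highest = 333000000 × (1 + 2/100) = 339660000 Ω.

339660000 Ω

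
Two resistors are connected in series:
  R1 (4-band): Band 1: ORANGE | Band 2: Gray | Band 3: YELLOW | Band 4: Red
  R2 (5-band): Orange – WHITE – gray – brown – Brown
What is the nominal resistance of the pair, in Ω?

R1: orange, grey → 38; yellow ×10^4 → 380000 Ω.
R2: orange, white, grey → 398; brown ×10 → 3980 Ω.
Series: 380000 + 3980 = 383980 Ω.

383980 Ω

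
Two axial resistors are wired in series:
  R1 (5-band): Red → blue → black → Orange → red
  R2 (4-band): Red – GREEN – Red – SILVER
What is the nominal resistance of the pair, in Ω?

262500 Ω

R1: red, blue, black → 260; orange ×10^3 → 260000 Ω.
R2: red, green → 25; red ×10^2 → 2500 Ω.
Series: 260000 + 2500 = 262500 Ω.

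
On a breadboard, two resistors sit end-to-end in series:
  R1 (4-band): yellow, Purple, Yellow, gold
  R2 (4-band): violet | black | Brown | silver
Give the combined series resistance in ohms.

470700 Ω

R1: yellow, violet → 47; yellow ×10^4 → 470000 Ω.
R2: violet, black → 70; brown ×10 → 700 Ω.
Series: 470000 + 700 = 470700 Ω.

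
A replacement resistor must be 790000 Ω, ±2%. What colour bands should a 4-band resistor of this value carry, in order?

790000 Ω = 79 × 10^4.
7 → violet
9 → white
Multiplier 10^4 → yellow.
±2% tolerance → red.

violet, white, yellow, red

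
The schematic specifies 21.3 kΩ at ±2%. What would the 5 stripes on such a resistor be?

red, brown, orange, red, red

21300 Ω = 213 × 10^2.
2 → red
1 → brown
3 → orange
Multiplier 10^2 → red.
±2% tolerance → red.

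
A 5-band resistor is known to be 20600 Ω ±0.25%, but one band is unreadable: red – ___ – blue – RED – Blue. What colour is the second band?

black

20600 Ω = 206 × 10^2.
The second band gives digit 0 of the significand, and 0 is black.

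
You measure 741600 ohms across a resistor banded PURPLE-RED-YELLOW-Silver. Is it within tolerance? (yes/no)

yes

Violet → 7 (first significant figure)
Red → 2 (second significant figure)
Yellow → ×10^4 multiplier
Silver → ±10% tolerance
72 × 10000 = 720000 Ω
Allowed range: 648000 Ω to 792000 Ω.
741600 ohms lies inside that range.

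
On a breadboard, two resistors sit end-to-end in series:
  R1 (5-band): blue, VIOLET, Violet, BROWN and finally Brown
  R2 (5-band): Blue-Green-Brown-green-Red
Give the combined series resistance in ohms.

65106770 Ω

R1: blue, violet, violet → 677; brown ×10 → 6770 Ω.
R2: blue, green, brown → 651; green ×10^5 → 65100000 Ω.
Series: 6770 + 65100000 = 65106770 Ω.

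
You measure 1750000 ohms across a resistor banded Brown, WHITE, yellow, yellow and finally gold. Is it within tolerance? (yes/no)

no

Brown → 1 (first significant figure)
White → 9 (second significant figure)
Yellow → 4 (third significant figure)
Yellow → ×10^4 multiplier
Gold → ±5% tolerance
194 × 10000 = 1940000 Ω
Allowed range: 1843000 Ω to 2037000 Ω.
1750000 ohms lies outside that range.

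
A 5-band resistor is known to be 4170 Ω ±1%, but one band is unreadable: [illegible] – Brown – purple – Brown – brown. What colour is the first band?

yellow

4170 Ω = 417 × 10^1.
The first band gives digit 4 of the significand, and 4 is yellow.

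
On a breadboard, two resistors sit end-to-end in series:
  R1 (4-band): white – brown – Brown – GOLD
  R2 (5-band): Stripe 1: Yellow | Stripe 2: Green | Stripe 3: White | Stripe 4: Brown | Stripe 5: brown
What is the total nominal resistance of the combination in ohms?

5500 Ω

R1: white, brown → 91; brown ×10 → 910 Ω.
R2: yellow, green, white → 459; brown ×10 → 4590 Ω.
Series: 910 + 4590 = 5500 Ω.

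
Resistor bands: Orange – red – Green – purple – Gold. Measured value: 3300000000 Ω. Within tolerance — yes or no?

yes

Orange → 3 (first significant figure)
Red → 2 (second significant figure)
Green → 5 (third significant figure)
Violet → ×10^7 multiplier
Gold → ±5% tolerance
325 × 10000000 = 3250000000 Ω
Allowed range: 3087500000 Ω to 3412500000 Ω.
3300000000 Ω lies inside that range.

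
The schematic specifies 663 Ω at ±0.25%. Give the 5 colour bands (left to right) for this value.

663 Ω = 663 × 10^0.
6 → blue
6 → blue
3 → orange
Multiplier 10^0 → black.
±0.25% tolerance → blue.

blue, blue, orange, black, blue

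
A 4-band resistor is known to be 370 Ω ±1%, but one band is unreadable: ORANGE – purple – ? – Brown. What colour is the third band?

brown

370 Ω = 37 × 10^1.
The third band is the multiplier, 10^1, which is brown.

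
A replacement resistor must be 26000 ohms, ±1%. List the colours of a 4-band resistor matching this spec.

red, blue, orange, brown

26000 Ω = 26 × 10^3.
2 → red
6 → blue
Multiplier 10^3 → orange.
±1% tolerance → brown.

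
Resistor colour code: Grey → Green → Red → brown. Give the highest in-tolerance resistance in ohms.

8585 Ω

Grey → 8 (first significant figure)
Green → 5 (second significant figure)
Red → ×10^2 multiplier
Brown → ±1% tolerance
85 × 100 = 8500 Ω
Highest = 8500 × (1 + 1/100) = 8585 Ω.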